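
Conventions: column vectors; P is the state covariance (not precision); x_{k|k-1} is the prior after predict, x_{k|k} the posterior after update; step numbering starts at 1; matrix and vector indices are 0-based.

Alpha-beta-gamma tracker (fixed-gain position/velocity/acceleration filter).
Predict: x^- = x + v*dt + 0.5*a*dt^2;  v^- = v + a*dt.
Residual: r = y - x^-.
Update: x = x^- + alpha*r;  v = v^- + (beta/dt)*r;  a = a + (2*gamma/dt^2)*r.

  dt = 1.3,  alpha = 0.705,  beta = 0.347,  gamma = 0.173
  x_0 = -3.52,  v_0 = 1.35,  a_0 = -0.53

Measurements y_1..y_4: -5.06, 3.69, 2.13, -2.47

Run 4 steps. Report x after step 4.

step 1: x_pred=-2.2128  r=-2.8471  x^+=-4.2201  v^+=-0.0990  a^+=-1.1129
step 2: x_pred=-5.2892  r=8.9792  x^+=1.0411  v^+=0.8510  a^+=0.7254
step 3: x_pred=2.7604  r=-0.6304  x^+=2.3160  v^+=1.6258  a^+=0.5964
step 4: x_pred=4.9334  r=-7.4034  x^+=-0.2860  v^+=0.4249  a^+=-0.9194

x_post = -0.2860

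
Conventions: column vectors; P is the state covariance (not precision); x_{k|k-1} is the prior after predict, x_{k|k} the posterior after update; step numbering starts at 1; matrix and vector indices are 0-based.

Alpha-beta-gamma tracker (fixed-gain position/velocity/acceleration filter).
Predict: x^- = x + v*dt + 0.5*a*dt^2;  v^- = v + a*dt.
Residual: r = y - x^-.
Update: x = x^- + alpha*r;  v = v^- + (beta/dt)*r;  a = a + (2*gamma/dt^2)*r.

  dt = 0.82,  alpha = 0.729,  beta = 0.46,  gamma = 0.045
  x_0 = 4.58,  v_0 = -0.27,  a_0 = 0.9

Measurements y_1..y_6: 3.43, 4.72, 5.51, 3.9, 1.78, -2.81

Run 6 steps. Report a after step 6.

step 1: x_pred=4.6612  r=-1.2312  x^+=3.7636  v^+=-0.2227  a^+=0.7352
step 2: x_pred=3.8282  r=0.8918  x^+=4.4783  v^+=0.8805  a^+=0.8546
step 3: x_pred=5.4876  r=0.0224  x^+=5.5039  v^+=1.5938  a^+=0.8576
step 4: x_pred=7.0991  r=-3.1991  x^+=4.7670  v^+=0.5023  a^+=0.4294
step 5: x_pred=5.3232  r=-3.5432  x^+=2.7402  v^+=-1.1333  a^+=-0.0449
step 6: x_pred=1.7959  r=-4.6059  x^+=-1.5618  v^+=-3.7538  a^+=-0.6614

a_post = -0.6614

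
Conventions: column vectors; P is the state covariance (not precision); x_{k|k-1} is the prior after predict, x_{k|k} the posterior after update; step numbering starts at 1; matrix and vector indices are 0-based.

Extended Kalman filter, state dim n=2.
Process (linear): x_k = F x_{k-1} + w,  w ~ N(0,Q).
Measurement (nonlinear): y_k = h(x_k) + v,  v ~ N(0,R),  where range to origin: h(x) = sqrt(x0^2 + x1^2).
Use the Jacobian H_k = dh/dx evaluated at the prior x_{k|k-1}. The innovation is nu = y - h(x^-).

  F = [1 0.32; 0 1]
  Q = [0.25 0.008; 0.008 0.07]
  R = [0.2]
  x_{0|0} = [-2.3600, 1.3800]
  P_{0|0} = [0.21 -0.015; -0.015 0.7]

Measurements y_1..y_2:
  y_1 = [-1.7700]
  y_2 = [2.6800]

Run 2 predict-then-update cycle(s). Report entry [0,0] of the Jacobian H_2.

step 1: x^-=[-1.9184, 1.3800]  P^-=[0.5221 0.2170; 0.2170 0.7700]  H_jac=[-0.8118 0.5840]  S=[0.6009]  K=[-0.4944; 0.4551]  nu=[-4.1332]  x^+=[0.1252, -0.5012]  P^+=[0.3752 0.3522; 0.3522 0.6455]
step 2: x^-=[-0.0352, -0.5012]  P^-=[0.9167 0.5668; 0.5668 0.7155]  H_jac=[-0.0701 -0.9975]  S=[0.9957]  K=[-0.6323; -0.7567]  nu=[2.1776]  x^+=[-1.4121, -2.1490]  P^+=[0.5186 0.0904; 0.0904 0.1454]

H_jac[0,0] = -0.0701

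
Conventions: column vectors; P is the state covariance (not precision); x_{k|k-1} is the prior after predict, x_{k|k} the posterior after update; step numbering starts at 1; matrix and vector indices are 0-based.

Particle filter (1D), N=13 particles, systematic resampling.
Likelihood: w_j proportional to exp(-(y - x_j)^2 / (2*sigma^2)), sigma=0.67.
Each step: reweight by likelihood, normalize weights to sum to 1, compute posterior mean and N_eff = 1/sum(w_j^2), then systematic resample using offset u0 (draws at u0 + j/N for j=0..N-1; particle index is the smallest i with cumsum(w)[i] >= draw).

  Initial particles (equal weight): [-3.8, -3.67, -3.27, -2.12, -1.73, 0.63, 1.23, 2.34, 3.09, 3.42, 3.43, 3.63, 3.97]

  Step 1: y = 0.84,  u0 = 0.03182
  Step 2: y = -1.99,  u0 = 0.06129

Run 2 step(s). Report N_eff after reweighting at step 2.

step 1: w=[0.0000, 0.0000, 0.0000, 0.0000, 0.0003, 0.5055, 0.4482, 0.0433, 0.0019, 0.0003, 0.0003, 0.0001, 0.0000]  mean=0.9788  Neff=2.1820  idx=[5, 5, 5, 5, 5, 5, 5, 6, 6, 6, 6, 6, 7]
step 2: w=[0.1408, 0.1408, 0.1408, 0.1408, 0.1408, 0.1408, 0.1408, 0.0028, 0.0028, 0.0028, 0.0028, 0.0028, 0.0000]  mean=0.6385  Neff=7.2012  idx=[0, 0, 1, 2, 2, 3, 3, 4, 4, 5, 5, 6, 6]

N_eff = 7.2012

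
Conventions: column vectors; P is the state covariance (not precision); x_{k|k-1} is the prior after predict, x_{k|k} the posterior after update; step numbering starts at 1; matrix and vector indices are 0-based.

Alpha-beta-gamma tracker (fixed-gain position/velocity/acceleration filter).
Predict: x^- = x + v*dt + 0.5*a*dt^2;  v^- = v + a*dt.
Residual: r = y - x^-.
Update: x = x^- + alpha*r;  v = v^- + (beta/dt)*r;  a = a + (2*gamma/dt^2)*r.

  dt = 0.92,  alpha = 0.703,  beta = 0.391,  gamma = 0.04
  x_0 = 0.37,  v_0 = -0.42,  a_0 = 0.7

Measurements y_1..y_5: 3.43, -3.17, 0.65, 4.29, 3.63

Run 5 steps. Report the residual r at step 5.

step 1: x_pred=0.2798  r=3.1502  x^+=2.4944  v^+=1.5628  a^+=0.9977
step 2: x_pred=4.3544  r=-7.5244  x^+=-0.9352  v^+=-0.7171  a^+=0.2866
step 3: x_pred=-1.4737  r=2.1237  x^+=0.0192  v^+=0.4491  a^+=0.4873
step 4: x_pred=0.6386  r=3.6514  x^+=3.2055  v^+=2.4492  a^+=0.8324
step 5: x_pred=5.8111  r=-2.1811  x^+=4.2778  v^+=2.2881  a^+=0.6263

resid = -2.1811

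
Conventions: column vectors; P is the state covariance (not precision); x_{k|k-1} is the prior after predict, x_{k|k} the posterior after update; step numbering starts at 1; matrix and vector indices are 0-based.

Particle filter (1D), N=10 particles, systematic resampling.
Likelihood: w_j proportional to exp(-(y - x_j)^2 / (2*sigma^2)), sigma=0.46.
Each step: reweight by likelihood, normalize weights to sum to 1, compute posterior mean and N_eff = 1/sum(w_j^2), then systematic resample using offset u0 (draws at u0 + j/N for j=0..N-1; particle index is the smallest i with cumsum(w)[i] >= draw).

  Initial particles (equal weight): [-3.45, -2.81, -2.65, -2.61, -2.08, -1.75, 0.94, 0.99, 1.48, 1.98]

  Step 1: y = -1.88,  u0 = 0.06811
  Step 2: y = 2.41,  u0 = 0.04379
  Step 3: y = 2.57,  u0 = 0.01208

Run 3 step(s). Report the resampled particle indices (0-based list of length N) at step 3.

resampled_idx = [0, 1, 2, 3, 4, 5, 6, 7, 8, 9]

step 1: w=[0.0012, 0.0511, 0.0972, 0.1121, 0.3591, 0.3793, 0.0000, 0.0000, 0.0000, 0.0000]  mean=-2.1086  Neff=3.3619  idx=[2, 3, 4, 4, 4, 4, 5, 5, 5, 5]
step 2: w=[0.0000, 0.0000, 0.0003, 0.0003, 0.0003, 0.0003, 0.2497, 0.2497, 0.2497, 0.2497]  mean=-1.7504  Neff=4.0094  idx=[6, 6, 6, 7, 7, 8, 8, 8, 9, 9]
step 3: w=[0.1000, 0.1000, 0.1000, 0.1000, 0.1000, 0.1000, 0.1000, 0.1000, 0.1000, 0.1000]  mean=-1.7500  Neff=10.0000  idx=[0, 1, 2, 3, 4, 5, 6, 7, 8, 9]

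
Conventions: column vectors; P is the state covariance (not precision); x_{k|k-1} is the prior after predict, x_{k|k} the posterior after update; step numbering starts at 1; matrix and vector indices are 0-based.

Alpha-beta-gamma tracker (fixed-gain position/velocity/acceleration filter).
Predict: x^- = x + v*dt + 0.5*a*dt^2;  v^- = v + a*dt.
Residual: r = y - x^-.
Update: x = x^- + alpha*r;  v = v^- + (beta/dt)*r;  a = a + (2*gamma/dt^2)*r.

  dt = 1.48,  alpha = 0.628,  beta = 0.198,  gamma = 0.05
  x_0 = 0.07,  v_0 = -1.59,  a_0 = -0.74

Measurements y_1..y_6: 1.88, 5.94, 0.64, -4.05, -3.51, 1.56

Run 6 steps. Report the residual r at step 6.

resid = 8.7650

step 1: x_pred=-3.0936  r=4.9736  x^+=0.0298  v^+=-2.0198  a^+=-0.5129
step 2: x_pred=-3.5213  r=9.4613  x^+=2.4204  v^+=-1.5132  a^+=-0.0810
step 3: x_pred=0.0922  r=0.5478  x^+=0.4362  v^+=-1.5598  a^+=-0.0560
step 4: x_pred=-1.9335  r=-2.1165  x^+=-3.2627  v^+=-1.9258  a^+=-0.1526
step 5: x_pred=-6.2799  r=2.7699  x^+=-4.5404  v^+=-1.7810  a^+=-0.0261
step 6: x_pred=-7.2050  r=8.7650  x^+=-1.7006  v^+=-0.6471  a^+=0.3740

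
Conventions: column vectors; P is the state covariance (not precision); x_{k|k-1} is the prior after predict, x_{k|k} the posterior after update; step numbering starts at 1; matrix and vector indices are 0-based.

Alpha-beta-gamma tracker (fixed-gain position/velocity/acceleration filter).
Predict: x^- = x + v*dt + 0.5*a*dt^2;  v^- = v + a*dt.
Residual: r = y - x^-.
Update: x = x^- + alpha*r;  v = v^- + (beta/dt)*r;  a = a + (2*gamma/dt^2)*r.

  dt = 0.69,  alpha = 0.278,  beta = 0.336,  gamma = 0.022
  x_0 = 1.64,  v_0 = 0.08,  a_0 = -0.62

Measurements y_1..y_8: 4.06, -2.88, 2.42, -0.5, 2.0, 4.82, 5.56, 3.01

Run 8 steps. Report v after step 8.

v_post = 3.0336

step 1: x_pred=1.5476  r=2.5124  x^+=2.2461  v^+=0.8756  a^+=-0.3878
step 2: x_pred=2.7579  r=-5.6379  x^+=1.1906  v^+=-2.1374  a^+=-0.9089
step 3: x_pred=-0.5006  r=2.9206  x^+=0.3113  v^+=-1.3423  a^+=-0.6389
step 4: x_pred=-0.7669  r=0.2669  x^+=-0.6927  v^+=-1.6532  a^+=-0.6143
step 5: x_pred=-1.9797  r=3.9797  x^+=-0.8733  v^+=-0.1391  a^+=-0.2465
step 6: x_pred=-1.0280  r=5.8480  x^+=0.5978  v^+=2.5385  a^+=0.2940
step 7: x_pred=2.4193  r=3.1407  x^+=3.2924  v^+=4.2707  a^+=0.5842
step 8: x_pred=6.3783  r=-3.3683  x^+=5.4419  v^+=3.0336  a^+=0.2729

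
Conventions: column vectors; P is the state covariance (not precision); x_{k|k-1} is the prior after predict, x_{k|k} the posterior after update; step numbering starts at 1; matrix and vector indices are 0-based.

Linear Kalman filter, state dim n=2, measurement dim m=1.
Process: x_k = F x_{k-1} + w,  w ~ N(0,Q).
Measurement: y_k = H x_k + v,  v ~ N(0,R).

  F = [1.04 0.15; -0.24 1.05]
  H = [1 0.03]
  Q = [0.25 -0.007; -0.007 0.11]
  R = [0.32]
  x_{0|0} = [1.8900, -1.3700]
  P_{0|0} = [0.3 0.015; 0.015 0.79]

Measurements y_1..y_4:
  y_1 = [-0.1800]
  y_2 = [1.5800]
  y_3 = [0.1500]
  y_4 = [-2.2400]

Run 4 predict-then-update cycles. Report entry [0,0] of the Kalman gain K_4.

step 1: x^-=[1.7601, -1.8921]  P^-=[0.5969 0.0584; 0.0584 0.9907]  S=[0.9213]  K=[0.6498; 0.0956]  nu=[-1.8833]  x^+=[0.5363, -2.0722]  P^+=[0.2079 0.0011; 0.0011 0.9823]
step 2: x^-=[0.2469, -2.3045]  P^-=[0.4973 0.0970; 0.0970 1.2044]  S=[0.8242]  K=[0.6069; 0.1615]  nu=[1.4022]  x^+=[1.0979, -2.0780]  P^+=[0.1937 0.0162; 0.0162 1.1828]
step 3: x^-=[0.8302, -2.4454]  P^-=[0.4912 0.1481; 0.1481 1.4171]  S=[0.8214]  K=[0.6034; 0.2320]  nu=[-0.6068]  x^+=[0.4640, -2.5862]  P^+=[0.1921 0.0331; 0.0331 1.3729]
step 4: x^-=[0.0946, -2.8269]  P^-=[0.4990 0.1962; 0.1962 1.6180]  S=[0.8322]  K=[0.6067; 0.2941]  nu=[-2.2498]  x^+=[-1.2703, -3.4885]  P^+=[0.1927 0.0477; 0.0477 1.5460]

K[0,0] = 0.6067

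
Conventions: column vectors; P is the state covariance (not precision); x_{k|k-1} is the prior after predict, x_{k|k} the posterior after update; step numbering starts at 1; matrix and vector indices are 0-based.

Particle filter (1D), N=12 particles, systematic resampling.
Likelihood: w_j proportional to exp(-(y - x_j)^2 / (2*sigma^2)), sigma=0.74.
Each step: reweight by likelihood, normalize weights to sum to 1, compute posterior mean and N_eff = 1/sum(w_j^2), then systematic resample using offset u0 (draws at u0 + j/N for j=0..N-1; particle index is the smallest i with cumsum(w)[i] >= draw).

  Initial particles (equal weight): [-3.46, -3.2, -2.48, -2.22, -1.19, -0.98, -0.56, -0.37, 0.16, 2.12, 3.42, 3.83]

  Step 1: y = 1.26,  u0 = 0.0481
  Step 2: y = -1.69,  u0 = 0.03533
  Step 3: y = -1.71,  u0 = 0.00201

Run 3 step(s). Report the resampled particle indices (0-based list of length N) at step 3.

resampled_idx = [0, 0, 1, 2, 2, 3, 4, 4, 5, 6, 7, 8]

step 1: w=[0.0000, 0.0000, 0.0000, 0.0000, 0.0041, 0.0102, 0.0482, 0.0877, 0.3286, 0.5049, 0.0140, 0.0024]  mean=1.1056  Neff=2.6797  idx=[6, 7, 8, 8, 8, 8, 9, 9, 9, 9, 9, 9]
step 2: w=[0.4509, 0.2948, 0.0636, 0.0636, 0.0636, 0.0636, 0.0000, 0.0000, 0.0000, 0.0000, 0.0000, 0.0000]  mean=-0.3209  Neff=3.2639  idx=[0, 0, 0, 0, 0, 1, 1, 1, 1, 2, 3, 5]
step 3: w=[0.1249, 0.1249, 0.1249, 0.1249, 0.1249, 0.0811, 0.0811, 0.0811, 0.0811, 0.0171, 0.0171, 0.0171]  mean=-0.4614  Neff=9.5130  idx=[0, 0, 1, 2, 2, 3, 4, 4, 5, 6, 7, 8]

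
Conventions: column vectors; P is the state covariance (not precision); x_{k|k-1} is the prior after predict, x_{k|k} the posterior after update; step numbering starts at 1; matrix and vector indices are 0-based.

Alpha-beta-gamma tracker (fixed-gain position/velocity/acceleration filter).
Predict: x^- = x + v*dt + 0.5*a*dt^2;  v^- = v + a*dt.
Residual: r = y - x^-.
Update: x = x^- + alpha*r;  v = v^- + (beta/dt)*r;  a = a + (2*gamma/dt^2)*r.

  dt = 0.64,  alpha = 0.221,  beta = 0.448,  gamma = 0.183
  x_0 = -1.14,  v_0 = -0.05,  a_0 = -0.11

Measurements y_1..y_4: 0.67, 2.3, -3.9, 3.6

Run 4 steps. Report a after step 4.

a_post = -1.6523

step 1: x_pred=-1.1945  r=1.8645  x^+=-0.7825  v^+=1.1848  a^+=1.5561
step 2: x_pred=0.2945  r=2.0055  x^+=0.7377  v^+=3.5845  a^+=3.3481
step 3: x_pred=3.7175  r=-7.6175  x^+=2.0340  v^+=0.3951  a^+=-3.4585
step 4: x_pred=1.5786  r=2.0214  x^+=2.0253  v^+=-0.4034  a^+=-1.6523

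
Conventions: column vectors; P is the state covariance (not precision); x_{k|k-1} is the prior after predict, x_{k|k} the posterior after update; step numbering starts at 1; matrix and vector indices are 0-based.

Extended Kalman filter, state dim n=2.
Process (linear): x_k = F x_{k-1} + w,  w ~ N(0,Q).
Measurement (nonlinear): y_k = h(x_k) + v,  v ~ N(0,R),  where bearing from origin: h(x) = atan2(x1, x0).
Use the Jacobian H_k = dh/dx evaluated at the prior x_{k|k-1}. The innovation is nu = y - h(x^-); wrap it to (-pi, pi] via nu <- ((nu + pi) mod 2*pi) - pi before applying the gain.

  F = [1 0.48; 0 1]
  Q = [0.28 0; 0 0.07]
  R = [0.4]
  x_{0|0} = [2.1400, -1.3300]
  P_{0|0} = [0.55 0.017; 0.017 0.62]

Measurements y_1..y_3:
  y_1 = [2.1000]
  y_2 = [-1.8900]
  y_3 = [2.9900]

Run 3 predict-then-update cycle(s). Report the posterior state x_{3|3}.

x_post = [0.9677, -1.9788]

step 1: x^-=[1.5016, -1.3300]  P^-=[0.9892 0.3146; 0.3146 0.6900]  H_jac=[0.3305 0.3732]  S=[0.6818]  K=[0.6518; 0.5302]  nu=[2.8249]  x^+=[3.3428, 0.1678]  P^+=[0.6995 0.0790; 0.0790 0.4983]
step 2: x^-=[3.4233, 0.1678]  P^-=[1.1702 0.3182; 0.3182 0.5683]  H_jac=[-0.0143 0.2914]  S=[0.4459]  K=[0.1705; 0.3613]  nu=[-1.9390]  x^+=[3.0927, -0.5327]  P^+=[1.1572 0.2907; 0.2907 0.5101]
step 3: x^-=[2.8370, -0.5327]  P^-=[1.8339 0.5356; 0.5356 0.5801]  H_jac=[0.0639 0.3405]  S=[0.4981]  K=[0.6015; 0.4653]  nu=[-3.1076]  x^+=[0.9677, -1.9788]  P^+=[1.6536 0.3962; 0.3962 0.4723]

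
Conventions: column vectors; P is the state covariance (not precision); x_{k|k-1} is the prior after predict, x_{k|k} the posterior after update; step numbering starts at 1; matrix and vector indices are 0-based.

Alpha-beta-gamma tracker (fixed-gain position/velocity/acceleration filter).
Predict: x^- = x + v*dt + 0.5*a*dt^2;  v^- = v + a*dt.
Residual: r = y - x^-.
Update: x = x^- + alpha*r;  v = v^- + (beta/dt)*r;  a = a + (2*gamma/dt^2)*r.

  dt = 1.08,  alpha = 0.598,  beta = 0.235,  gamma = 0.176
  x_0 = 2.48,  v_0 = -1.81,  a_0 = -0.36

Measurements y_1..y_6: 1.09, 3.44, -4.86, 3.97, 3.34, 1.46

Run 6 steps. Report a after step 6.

step 1: x_pred=0.3152  r=0.7748  x^+=0.7785  v^+=-2.0302  a^+=-0.1262
step 2: x_pred=-1.4877  r=4.9277  x^+=1.4591  v^+=-1.0943  a^+=1.3609
step 3: x_pred=1.0709  r=-5.9309  x^+=-2.4758  v^+=-0.9150  a^+=-0.4290
step 4: x_pred=-3.7142  r=7.6842  x^+=0.8810  v^+=0.2937  a^+=1.8900
step 5: x_pred=2.3004  r=1.0396  x^+=2.9221  v^+=2.5611  a^+=2.2037
step 6: x_pred=6.9733  r=-5.5133  x^+=3.6764  v^+=3.7415  a^+=0.5399

a_post = 0.5399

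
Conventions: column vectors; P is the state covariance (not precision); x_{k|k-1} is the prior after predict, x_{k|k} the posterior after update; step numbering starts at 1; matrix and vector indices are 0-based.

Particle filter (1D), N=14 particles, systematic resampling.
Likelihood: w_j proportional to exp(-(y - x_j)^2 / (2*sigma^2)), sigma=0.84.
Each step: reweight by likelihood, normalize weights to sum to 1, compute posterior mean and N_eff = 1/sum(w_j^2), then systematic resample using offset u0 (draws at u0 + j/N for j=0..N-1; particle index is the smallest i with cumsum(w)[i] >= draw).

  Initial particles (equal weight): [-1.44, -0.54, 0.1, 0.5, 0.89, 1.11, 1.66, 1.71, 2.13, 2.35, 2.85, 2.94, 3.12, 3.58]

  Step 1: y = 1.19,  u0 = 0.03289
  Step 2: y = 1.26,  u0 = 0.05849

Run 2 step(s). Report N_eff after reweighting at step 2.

N_eff = 12.5812

step 1: w=[0.0012, 0.0195, 0.0700, 0.1160, 0.1525, 0.1618, 0.1390, 0.1342, 0.0869, 0.0627, 0.0231, 0.0186, 0.0116, 0.0028]  mean=1.3274  Neff=8.4717  idx=[2, 3, 3, 4, 4, 5, 5, 6, 6, 7, 7, 8, 9, 10]
step 2: w=[0.0378, 0.0651, 0.0651, 0.0890, 0.0890, 0.0965, 0.0965, 0.0875, 0.0875, 0.0850, 0.0850, 0.0574, 0.0423, 0.0163]  mean=1.2908  Neff=12.5812  idx=[1, 2, 3, 4, 4, 5, 6, 7, 8, 8, 9, 10, 11, 13]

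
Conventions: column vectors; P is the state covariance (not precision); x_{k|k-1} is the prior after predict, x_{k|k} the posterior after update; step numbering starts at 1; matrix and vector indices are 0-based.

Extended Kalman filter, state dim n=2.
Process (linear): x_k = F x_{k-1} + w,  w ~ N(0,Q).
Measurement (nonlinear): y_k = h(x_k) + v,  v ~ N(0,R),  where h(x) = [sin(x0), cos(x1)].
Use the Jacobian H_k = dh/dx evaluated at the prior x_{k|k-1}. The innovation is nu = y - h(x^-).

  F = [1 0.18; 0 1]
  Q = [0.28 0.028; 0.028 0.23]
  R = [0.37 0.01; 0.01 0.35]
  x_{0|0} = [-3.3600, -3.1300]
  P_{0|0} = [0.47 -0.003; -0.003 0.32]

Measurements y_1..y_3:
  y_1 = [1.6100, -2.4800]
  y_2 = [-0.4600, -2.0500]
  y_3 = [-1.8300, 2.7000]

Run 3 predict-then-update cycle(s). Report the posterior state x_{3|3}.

x_post = [-7.7993, -4.4238]

step 1: x^-=[-3.9234, -3.1300]  P^-=[0.7593 0.0826; 0.0826 0.5500]  H_jac=[-0.7096 0.0000; 0.0000 0.0116]  S=[0.7524 0.0093; 0.0093 0.3501]  K=[-0.7164 0.0218; -0.0782 0.0203]  nu=[0.9054, -1.4801]  x^+=[-4.6044, -3.2308]  P^+=[0.3732 0.0405; 0.0405 0.5453]
step 2: x^-=[-5.1859, -3.2308]  P^-=[0.6855 0.1666; 0.1666 0.7753]  H_jac=[0.4560 0.0000; 0.0000 -0.0891]  S=[0.5125 0.0032; 0.0032 0.3562]  K=[0.6102 -0.0472; 0.1495 -0.1953]  nu=[-1.3500, -1.0540]  x^+=[-5.9599, -3.2267]  P^+=[0.4940 0.1170; 0.1170 0.7504]
step 3: x^-=[-6.5407, -3.2267]  P^-=[0.8405 0.2801; 0.2801 0.9804]  H_jac=[0.9670 0.0000; 0.0000 -0.0851]  S=[1.1560 -0.0130; -0.0130 0.3571]  K=[0.7026 -0.0411; 0.2318 -0.2251]  nu=[-1.5753, 3.6964]  x^+=[-7.7993, -4.4238]  P^+=[0.2684 0.0863; 0.0863 0.8989]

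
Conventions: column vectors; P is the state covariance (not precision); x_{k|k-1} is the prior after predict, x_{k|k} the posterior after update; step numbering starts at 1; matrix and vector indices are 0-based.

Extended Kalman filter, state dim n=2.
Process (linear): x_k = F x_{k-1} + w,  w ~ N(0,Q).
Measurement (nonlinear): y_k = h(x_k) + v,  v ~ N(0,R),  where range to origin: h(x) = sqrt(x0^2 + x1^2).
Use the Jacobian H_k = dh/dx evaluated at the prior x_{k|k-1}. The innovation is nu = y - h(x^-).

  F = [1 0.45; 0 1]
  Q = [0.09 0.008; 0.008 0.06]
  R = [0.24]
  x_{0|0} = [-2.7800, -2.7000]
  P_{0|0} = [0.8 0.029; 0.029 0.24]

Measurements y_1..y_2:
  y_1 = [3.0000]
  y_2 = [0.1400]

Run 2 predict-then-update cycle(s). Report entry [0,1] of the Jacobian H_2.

step 1: x^-=[-3.9950, -2.7000]  P^-=[0.9647 0.1450; 0.1450 0.3000]  H_jac=[-0.8285 -0.5600]  S=[1.1308]  K=[-0.7786; -0.2548]  nu=[-1.8218]  x^+=[-2.5765, -2.2358]  P^+=[0.2792 -0.0793; -0.0793 0.2266]
step 2: x^-=[-3.5826, -2.2358]  P^-=[0.3436 0.0306; 0.0306 0.2866]  H_jac=[-0.8484 -0.5294]  S=[0.5952]  K=[-0.5171; -0.2986]  nu=[-4.0830]  x^+=[-1.4714, -1.0166]  P^+=[0.1845 -0.0613; -0.0613 0.2335]

H_jac[0,1] = -0.5294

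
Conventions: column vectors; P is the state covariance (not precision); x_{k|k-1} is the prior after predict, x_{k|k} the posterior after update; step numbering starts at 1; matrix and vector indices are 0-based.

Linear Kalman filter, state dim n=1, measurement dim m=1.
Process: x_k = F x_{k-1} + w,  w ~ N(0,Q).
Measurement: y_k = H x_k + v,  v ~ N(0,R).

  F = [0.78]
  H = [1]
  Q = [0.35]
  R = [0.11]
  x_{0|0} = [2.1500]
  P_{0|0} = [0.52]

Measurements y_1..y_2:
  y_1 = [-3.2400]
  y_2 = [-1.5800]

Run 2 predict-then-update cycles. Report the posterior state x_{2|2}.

step 1: x^-=[1.6770]  P^-=[0.6664]  S=[0.7764]  K=[0.8583]  nu=[-4.9170]  x^+=[-2.5433]  P^+=[0.0944]
step 2: x^-=[-1.9838]  P^-=[0.4074]  S=[0.5174]  K=[0.7874]  nu=[0.4038]  x^+=[-1.6658]  P^+=[0.0866]

x_post = [-1.6658]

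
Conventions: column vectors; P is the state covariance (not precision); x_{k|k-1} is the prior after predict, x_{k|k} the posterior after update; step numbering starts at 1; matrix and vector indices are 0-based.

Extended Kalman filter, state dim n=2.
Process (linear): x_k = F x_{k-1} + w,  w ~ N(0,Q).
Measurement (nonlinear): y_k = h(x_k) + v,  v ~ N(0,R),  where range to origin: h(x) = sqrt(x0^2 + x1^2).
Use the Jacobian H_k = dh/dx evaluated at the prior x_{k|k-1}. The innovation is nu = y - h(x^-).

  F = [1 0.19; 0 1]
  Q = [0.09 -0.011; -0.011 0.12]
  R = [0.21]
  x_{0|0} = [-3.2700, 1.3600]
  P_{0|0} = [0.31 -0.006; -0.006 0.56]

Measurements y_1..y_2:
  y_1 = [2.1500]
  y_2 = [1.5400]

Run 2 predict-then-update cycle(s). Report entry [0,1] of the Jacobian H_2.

step 1: x^-=[-3.0116, 1.3600]  P^-=[0.4179 0.0894; 0.0894 0.6800]  H_jac=[-0.9114 0.4116]  S=[0.6053]  K=[-0.5685; 0.3278]  nu=[-1.1544]  x^+=[-2.3553, 0.9816]  P^+=[0.2223 0.2022; 0.2022 0.6150]
step 2: x^-=[-2.1688, 0.9816]  P^-=[0.4113 0.3080; 0.3080 0.7350]  H_jac=[-0.9110 0.4123]  S=[0.4449]  K=[-0.5568; 0.0504]  nu=[-0.8406]  x^+=[-1.7008, 0.9392]  P^+=[0.2734 0.3205; 0.3205 0.7338]

H_jac[0,1] = 0.4123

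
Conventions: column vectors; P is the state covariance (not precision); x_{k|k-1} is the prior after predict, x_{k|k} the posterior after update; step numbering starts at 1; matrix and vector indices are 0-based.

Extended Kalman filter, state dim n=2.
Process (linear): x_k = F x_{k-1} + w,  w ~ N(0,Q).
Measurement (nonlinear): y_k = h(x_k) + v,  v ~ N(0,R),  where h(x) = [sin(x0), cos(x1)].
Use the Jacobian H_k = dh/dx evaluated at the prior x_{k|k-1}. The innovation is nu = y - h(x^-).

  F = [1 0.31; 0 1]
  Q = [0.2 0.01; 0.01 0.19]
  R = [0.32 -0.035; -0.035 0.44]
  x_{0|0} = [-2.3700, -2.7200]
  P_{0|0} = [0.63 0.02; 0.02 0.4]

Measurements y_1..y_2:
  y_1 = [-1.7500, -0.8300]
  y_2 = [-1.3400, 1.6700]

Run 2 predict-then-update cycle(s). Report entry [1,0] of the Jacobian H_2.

step 1: x^-=[-3.2132, -2.7200]  P^-=[0.8808 0.1540; 0.1540 0.5900]  H_jac=[-0.9974 0.0000; 0.0000 0.4092]  S=[1.1963 -0.0979; -0.0979 0.5388]  K=[-0.7358 -0.0167; -0.0931 0.4312]  nu=[-1.8215, 0.0824]  x^+=[-1.8744, -2.5148]  P^+=[0.2355 0.0450; 0.0450 0.4716]
step 2: x^-=[-2.6539, -2.5148]  P^-=[0.5087 0.2012; 0.2012 0.6616]  H_jac=[-0.8834 0.0000; 0.0000 0.5865]  S=[0.7170 -0.1393; -0.1393 0.6676]  K=[-0.6174 0.0480; -0.1407 0.5519]  nu=[-0.8715, 2.4799]  x^+=[-1.9969, -1.0235]  P^+=[0.2256 0.0728; 0.0728 0.4224]

H_jac[1,0] = 0.0000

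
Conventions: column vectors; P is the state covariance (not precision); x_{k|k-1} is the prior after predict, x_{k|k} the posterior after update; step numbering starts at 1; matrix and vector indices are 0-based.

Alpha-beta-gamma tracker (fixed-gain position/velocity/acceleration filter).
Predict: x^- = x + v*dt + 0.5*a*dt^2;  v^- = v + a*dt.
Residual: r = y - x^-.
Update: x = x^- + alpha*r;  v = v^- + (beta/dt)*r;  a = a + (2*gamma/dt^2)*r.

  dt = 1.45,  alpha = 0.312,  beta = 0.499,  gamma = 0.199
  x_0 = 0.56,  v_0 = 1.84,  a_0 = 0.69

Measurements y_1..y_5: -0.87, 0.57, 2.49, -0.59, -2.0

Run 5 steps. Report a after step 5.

a_post = -0.1975

step 1: x_pred=3.9534  r=-4.8234  x^+=2.4485  v^+=1.1806  a^+=-0.2231
step 2: x_pred=3.9259  r=-3.3559  x^+=2.8788  v^+=-0.2977  a^+=-0.8583
step 3: x_pred=1.5448  r=0.9452  x^+=1.8397  v^+=-1.2170  a^+=-0.6794
step 4: x_pred=-0.6391  r=0.0491  x^+=-0.6238  v^+=-2.1852  a^+=-0.6701
step 5: x_pred=-4.4968  r=2.4968  x^+=-3.7178  v^+=-2.2976  a^+=-0.1975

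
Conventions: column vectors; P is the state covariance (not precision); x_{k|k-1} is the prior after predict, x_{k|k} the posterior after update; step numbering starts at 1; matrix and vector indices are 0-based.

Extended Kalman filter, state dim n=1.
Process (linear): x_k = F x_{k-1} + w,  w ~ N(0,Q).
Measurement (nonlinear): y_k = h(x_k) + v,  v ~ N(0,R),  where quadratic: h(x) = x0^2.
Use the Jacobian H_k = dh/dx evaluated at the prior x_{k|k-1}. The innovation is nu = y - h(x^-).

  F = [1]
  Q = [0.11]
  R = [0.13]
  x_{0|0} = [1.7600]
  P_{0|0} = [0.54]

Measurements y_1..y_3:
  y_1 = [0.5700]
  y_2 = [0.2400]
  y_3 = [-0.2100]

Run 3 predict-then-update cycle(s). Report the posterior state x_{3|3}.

step 1: x^-=[1.7600]  P^-=[0.6500]  H_jac=[3.5200]  S=[8.1838]  K=[0.2796]  nu=[-2.5276]  x^+=[1.0533]  P^+=[0.0103]
step 2: x^-=[1.0533]  P^-=[0.1203]  H_jac=[2.1067]  S=[0.6640]  K=[0.3817]  nu=[-0.8695]  x^+=[0.7214]  P^+=[0.0236]
step 3: x^-=[0.7214]  P^-=[0.1336]  H_jac=[1.4428]  S=[0.4080]  K=[0.4723]  nu=[-0.7304]  x^+=[0.3764]  P^+=[0.0426]

x_post = [0.3764]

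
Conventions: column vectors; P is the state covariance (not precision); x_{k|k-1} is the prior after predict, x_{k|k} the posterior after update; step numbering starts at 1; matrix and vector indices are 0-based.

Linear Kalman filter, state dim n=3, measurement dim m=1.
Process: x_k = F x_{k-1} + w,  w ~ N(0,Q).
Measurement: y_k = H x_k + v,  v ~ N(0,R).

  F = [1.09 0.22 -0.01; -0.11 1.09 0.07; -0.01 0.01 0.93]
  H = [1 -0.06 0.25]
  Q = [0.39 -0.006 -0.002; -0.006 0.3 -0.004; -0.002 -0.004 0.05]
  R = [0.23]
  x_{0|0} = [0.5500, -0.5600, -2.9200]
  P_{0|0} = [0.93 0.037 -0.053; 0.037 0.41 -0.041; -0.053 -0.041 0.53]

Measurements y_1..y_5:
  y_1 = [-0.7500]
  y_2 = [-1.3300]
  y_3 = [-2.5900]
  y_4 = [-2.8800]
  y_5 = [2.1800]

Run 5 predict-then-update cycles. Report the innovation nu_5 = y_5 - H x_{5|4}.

innov = [5.6210]

step 1: x^-=[0.5055, -0.8753, -2.7267]  P^-=[1.5339 0.0192 -0.0780; 0.0192 0.7867 -0.0006; -0.0780 -0.0006 0.5087]  S=[1.7573]  K=[0.8611; -0.0160; 0.0280]  nu=[-0.6263]  x^+=[-0.0339, -0.8653, -2.7443]  P^+=[0.2308 0.0434 -0.1204; 0.0434 0.7862 0.0002; -0.1204 0.0002 0.5074]
step 2: x^-=[-0.1998, -1.1315, -2.5605]  P^-=[0.7257 0.1958 -0.1291; 0.1958 1.2308 0.0499; -0.1291 0.0499 0.4912]  S=[0.9013]  K=[0.7564; 0.1491; -0.0104]  nu=[-0.5579]  x^+=[-0.6218, -1.2147, -2.5547]  P^+=[0.2101 0.0941 -0.1221; 0.0941 1.2108 0.0513; -0.1221 0.0513 0.4911]
step 3: x^-=[-0.9195, -1.4345, -2.3818]  P^-=[0.7459 0.3591 -0.1186; 0.3591 1.7307 0.1049; -0.1186 0.1049 0.4781]  S=[0.9064]  K=[0.7664; 0.3106; -0.0060]  nu=[-1.1611]  x^+=[-1.8094, -1.7951, -2.3749]  P^+=[0.2135 0.1434 -0.1145; 0.1434 1.6432 0.1066; -0.1145 0.1066 0.4780]
step 4: x^-=[-2.3434, -1.9239, -2.2085]  P^-=[0.7940 0.5206 -0.0982; 0.5206 2.2409 0.1635; -0.0982 0.1635 0.4677]  S=[0.9449]  K=[0.7813; 0.4519; 0.0095]  nu=[-0.0999]  x^+=[-2.4215, -1.9690, -2.2094]  P^+=[0.2172 0.1870 -0.1052; 0.1870 2.0479 0.1594; -0.1052 0.1594 0.4676]
step 5: x^-=[-3.0505, -2.0345, -2.0502]  P^-=[0.8385 0.6689 -0.0766; 0.6689 2.7191 0.2193; -0.0766 0.2193 0.4596]  S=[0.9819]  K=[0.7936; 0.5709; 0.0256]  nu=[5.6210]  x^+=[1.4104, 1.1747, -1.9064]  P^+=[0.2201 0.2240 -0.0965; 0.2240 2.3991 0.2050; -0.0965 0.2050 0.4589]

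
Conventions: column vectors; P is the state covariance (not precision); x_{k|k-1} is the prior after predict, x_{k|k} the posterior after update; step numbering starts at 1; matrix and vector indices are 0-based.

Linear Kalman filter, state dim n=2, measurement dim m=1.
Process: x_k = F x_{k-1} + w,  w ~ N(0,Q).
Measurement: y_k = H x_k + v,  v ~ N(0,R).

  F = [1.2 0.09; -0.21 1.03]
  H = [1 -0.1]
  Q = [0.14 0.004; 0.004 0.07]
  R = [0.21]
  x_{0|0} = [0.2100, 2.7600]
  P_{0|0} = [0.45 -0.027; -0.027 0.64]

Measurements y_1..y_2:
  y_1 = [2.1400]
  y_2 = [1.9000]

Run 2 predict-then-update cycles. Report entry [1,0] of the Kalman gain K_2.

K[1,0] = -0.0044

step 1: x^-=[0.5004, 2.7987]  P^-=[0.7874 -0.0829; -0.0829 0.7805]  S=[1.0217]  K=[0.7787; -0.1576]  nu=[1.9195]  x^+=[1.9951, 2.4963]  P^+=[0.1678 0.0424; 0.0424 0.7551]
step 2: x^-=[2.6188, 2.1522]  P^-=[0.3969 0.0834; 0.0834 0.8602]  S=[0.5988]  K=[0.6489; -0.0044]  nu=[-0.5036]  x^+=[2.2920, 2.1544]  P^+=[0.1448 0.0851; 0.0851 0.8602]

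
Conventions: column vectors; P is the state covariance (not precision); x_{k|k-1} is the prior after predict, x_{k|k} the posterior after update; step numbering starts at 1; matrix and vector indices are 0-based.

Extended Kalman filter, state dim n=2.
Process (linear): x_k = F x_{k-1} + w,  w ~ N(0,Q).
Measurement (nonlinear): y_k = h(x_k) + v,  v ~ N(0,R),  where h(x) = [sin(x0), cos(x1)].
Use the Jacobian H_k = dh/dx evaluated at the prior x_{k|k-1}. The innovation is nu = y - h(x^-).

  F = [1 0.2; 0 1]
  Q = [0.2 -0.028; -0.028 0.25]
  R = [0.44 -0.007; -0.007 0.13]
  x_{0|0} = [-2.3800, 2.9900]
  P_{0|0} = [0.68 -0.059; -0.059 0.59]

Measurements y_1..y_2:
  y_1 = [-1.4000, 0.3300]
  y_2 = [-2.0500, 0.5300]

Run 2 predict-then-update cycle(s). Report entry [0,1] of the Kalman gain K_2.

step 1: x^-=[-1.7820, 2.9900]  P^-=[0.8800 0.0310; 0.0310 0.8400]  H_jac=[-0.2096 0.0000; 0.0000 -0.1510]  S=[0.4787 -0.0060; -0.0060 0.1492]  K=[-0.3860 -0.0470; -0.0243 -0.8514]  nu=[-0.4222, 1.3185]  x^+=[-1.6809, 1.8776]  P^+=[0.8086 0.0225; 0.0225 0.7318]
step 2: x^-=[-1.3054, 1.8776]  P^-=[1.0469 0.1409; 0.1409 0.9818]  H_jac=[0.2623 0.0000; 0.0000 -0.9533]  S=[0.5120 -0.0422; -0.0422 1.0223]  K=[0.5272 -0.1096; -0.0034 -0.9157]  nu=[-1.0850, 0.8320]  x^+=[-1.9686, 1.1193]  P^+=[0.8874 0.0188; 0.0188 0.1249]

K[0,1] = -0.1096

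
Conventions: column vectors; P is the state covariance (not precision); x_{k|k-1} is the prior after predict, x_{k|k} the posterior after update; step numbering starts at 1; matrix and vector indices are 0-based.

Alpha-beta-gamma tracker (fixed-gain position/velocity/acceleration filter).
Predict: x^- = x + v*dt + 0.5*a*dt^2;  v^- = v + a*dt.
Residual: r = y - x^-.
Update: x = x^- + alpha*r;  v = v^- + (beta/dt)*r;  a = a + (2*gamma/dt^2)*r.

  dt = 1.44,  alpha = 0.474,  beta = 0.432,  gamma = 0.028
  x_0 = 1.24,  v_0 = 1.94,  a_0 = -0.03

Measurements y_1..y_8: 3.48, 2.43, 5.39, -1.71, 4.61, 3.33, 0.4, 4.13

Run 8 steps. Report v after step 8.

v_post = 0.4627

step 1: x_pred=4.0025  r=-0.5225  x^+=3.7548  v^+=1.7401  a^+=-0.0441
step 2: x_pred=6.2148  r=-3.7848  x^+=4.4208  v^+=0.5411  a^+=-0.1463
step 3: x_pred=5.0483  r=0.3417  x^+=5.2102  v^+=0.4329  a^+=-0.1371
step 4: x_pred=5.6915  r=-7.4015  x^+=2.1832  v^+=-1.9850  a^+=-0.3370
step 5: x_pred=-1.0245  r=5.6345  x^+=1.6462  v^+=-0.7798  a^+=-0.1848
step 6: x_pred=0.3316  r=2.9984  x^+=1.7529  v^+=-0.1465  a^+=-0.1038
step 7: x_pred=1.4343  r=-1.0343  x^+=0.9440  v^+=-0.6063  a^+=-0.1318
step 8: x_pred=-0.0656  r=4.1956  x^+=1.9231  v^+=0.4627  a^+=-0.0185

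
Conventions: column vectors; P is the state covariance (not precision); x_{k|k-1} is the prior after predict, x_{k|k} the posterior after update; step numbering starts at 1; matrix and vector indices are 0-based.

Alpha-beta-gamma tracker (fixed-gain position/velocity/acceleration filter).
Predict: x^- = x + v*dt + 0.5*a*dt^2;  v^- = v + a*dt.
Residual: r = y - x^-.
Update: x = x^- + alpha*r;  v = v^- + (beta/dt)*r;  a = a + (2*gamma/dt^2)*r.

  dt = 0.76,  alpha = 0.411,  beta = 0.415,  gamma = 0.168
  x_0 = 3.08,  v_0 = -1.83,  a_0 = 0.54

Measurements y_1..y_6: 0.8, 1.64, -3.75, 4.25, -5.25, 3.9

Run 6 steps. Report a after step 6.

step 1: x_pred=1.8452  r=-1.0452  x^+=1.4156  v^+=-1.9903  a^+=-0.0680
step 2: x_pred=-0.1167  r=1.7567  x^+=0.6053  v^+=-1.0827  a^+=0.9539
step 3: x_pred=0.0579  r=-3.8079  x^+=-1.5071  v^+=-2.4371  a^+=-1.2612
step 4: x_pred=-3.7236  r=7.9736  x^+=-0.4464  v^+=0.9584  a^+=3.3771
step 5: x_pred=1.2572  r=-6.5072  x^+=-1.4172  v^+=-0.0283  a^+=-0.4082
step 6: x_pred=-1.5567  r=5.4567  x^+=0.6860  v^+=2.6410  a^+=2.7660

a_post = 2.7660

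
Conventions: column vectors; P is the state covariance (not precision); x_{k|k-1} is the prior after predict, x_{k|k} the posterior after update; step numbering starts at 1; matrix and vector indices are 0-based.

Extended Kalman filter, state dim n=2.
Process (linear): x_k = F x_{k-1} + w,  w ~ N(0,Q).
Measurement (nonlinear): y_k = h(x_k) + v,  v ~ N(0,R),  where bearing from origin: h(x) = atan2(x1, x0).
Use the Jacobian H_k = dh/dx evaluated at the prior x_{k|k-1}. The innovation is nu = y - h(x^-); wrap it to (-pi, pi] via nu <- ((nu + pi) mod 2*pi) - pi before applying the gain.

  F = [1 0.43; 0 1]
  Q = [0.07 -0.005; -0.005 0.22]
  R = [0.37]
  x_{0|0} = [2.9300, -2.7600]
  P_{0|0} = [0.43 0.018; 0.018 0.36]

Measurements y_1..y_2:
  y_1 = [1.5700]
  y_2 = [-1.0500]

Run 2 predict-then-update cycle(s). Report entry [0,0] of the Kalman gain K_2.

step 1: x^-=[1.7432, -2.7600]  P^-=[0.5820 0.1678; 0.1678 0.5800]  H_jac=[0.2590 0.1636]  S=[0.4388]  K=[0.4061; 0.3153]  nu=[2.5775]  x^+=[2.7900, -1.9474]  P^+=[0.5097 0.1116; 0.1116 0.5364]
step 2: x^-=[1.9526, -1.9474]  P^-=[0.7748 0.3373; 0.3373 0.7564]  H_jac=[0.2561 0.2568]  S=[0.5150]  K=[0.5534; 0.5448]  nu=[-0.2659]  x^+=[1.8054, -2.0923]  P^+=[0.6171 0.1820; 0.1820 0.6035]

K[0,0] = 0.5534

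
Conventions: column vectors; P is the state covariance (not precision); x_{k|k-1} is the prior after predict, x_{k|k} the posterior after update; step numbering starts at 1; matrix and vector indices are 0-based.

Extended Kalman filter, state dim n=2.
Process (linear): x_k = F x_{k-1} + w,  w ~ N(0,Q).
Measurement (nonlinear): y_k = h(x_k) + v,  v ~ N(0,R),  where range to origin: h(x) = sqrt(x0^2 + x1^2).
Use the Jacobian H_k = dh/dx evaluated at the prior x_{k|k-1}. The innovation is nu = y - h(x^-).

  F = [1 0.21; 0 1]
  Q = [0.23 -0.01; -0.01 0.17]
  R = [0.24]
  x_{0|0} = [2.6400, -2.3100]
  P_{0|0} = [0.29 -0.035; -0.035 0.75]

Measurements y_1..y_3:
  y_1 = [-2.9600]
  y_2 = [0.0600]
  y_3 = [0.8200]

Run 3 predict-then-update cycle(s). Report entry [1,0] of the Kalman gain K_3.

K[1,0] = 0.4350

step 1: x^-=[2.1549, -2.3100]  P^-=[0.5384 0.1125; 0.1125 0.9200]  H_jac=[0.6821 -0.7312]  S=[0.8702]  K=[0.3275; -0.6849]  nu=[-6.1191]  x^+=[0.1510, 1.8809]  P^+=[0.4450 0.3077; 0.3077 0.5118]
step 2: x^-=[0.5460, 1.8809]  P^-=[0.8268 0.4052; 0.4052 0.6818]  H_jac=[0.2788 0.9604]  S=[1.1500]  K=[0.5388; 0.6676]  nu=[-1.8985]  x^+=[-0.4769, 0.6135]  P^+=[0.4930 -0.0085; -0.0085 0.1693]
step 3: x^-=[-0.3481, 0.6135]  P^-=[0.7269 0.0171; 0.0171 0.3393]  H_jac=[-0.4935 0.8698]  S=[0.6590]  K=[-0.5218; 0.4350]  nu=[0.1147]  x^+=[-0.4079, 0.6633]  P^+=[0.5475 0.1667; 0.1667 0.2146]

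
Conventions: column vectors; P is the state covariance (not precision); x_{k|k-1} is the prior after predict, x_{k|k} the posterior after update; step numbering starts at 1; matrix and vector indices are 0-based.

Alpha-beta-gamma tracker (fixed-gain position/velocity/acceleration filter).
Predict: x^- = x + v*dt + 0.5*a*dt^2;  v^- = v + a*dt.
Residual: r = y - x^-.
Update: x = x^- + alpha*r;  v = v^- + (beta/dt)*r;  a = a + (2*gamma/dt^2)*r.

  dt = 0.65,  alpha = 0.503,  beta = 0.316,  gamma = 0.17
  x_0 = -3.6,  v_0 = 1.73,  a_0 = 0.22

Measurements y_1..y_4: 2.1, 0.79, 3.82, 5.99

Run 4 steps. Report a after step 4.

step 1: x_pred=-2.4290  r=4.5290  x^+=-0.1509  v^+=4.0748  a^+=3.8647
step 2: x_pred=3.3141  r=-2.5241  x^+=2.0445  v^+=5.3597  a^+=1.8334
step 3: x_pred=5.9156  r=-2.0956  x^+=4.8615  v^+=5.5327  a^+=0.1470
step 4: x_pred=8.4888  r=-2.4988  x^+=7.2319  v^+=4.4134  a^+=-1.8639

a_post = -1.8639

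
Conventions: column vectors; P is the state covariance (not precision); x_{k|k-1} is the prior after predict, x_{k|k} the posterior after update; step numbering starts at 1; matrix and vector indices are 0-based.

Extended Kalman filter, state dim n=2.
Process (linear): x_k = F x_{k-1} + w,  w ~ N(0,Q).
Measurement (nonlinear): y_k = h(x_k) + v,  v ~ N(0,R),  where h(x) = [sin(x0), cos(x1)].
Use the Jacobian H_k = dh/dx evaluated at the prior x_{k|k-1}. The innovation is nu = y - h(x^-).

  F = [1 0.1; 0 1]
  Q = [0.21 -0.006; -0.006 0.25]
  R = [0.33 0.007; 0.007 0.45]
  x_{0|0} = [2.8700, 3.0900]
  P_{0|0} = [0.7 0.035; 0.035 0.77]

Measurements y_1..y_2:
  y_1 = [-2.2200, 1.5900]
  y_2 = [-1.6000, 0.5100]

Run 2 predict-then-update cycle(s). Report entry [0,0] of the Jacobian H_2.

H_jac[0,0] = 0.3847

step 1: x^-=[3.1790, 3.0900]  P^-=[0.9247 0.1060; 0.1060 1.0200]  H_jac=[-0.9993 0.0000; 0.0000 -0.0516]  S=[1.2534 0.0125; 0.0125 0.4527]  K=[-0.7373 0.0082; -0.0834 -0.1139]  nu=[-2.1826, 2.5887]  x^+=[4.8096, 2.9771]  P^+=[0.2434 0.0283; 0.0283 1.0052]
step 2: x^-=[5.1073, 2.9771]  P^-=[0.4691 0.1228; 0.1228 1.2552]  H_jac=[0.3847 0.0000; 0.0000 -0.1637]  S=[0.3994 -0.0007; -0.0007 0.4836]  K=[0.4518 -0.0409; 0.1175 -0.4247]  nu=[-0.6770, 1.4965]  x^+=[4.7402, 2.2620]  P^+=[0.3868 0.0931; 0.0931 1.1624]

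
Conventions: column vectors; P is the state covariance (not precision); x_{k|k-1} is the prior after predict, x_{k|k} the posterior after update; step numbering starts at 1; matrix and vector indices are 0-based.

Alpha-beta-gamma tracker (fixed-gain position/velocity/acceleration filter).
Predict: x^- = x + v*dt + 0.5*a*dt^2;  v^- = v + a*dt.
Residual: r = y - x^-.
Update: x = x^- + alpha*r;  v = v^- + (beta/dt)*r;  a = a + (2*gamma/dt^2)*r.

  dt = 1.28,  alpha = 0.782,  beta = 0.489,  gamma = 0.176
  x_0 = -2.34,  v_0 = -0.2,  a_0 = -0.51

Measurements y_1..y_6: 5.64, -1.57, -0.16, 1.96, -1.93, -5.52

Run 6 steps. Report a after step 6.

a_post = -0.9962

step 1: x_pred=-3.0138  r=8.6538  x^+=3.7535  v^+=2.4532  a^+=1.3492
step 2: x_pred=7.9989  r=-9.5689  x^+=0.5160  v^+=0.5246  a^+=-0.7066
step 3: x_pred=0.6087  r=-0.7687  x^+=0.0076  v^+=-0.6735  a^+=-0.8717
step 4: x_pred=-1.5686  r=3.5286  x^+=1.1908  v^+=-0.4413  a^+=-0.1136
step 5: x_pred=0.5328  r=-2.4628  x^+=-1.3931  v^+=-1.5276  a^+=-0.6428
step 6: x_pred=-3.8750  r=-1.6450  x^+=-5.1614  v^+=-2.9788  a^+=-0.9962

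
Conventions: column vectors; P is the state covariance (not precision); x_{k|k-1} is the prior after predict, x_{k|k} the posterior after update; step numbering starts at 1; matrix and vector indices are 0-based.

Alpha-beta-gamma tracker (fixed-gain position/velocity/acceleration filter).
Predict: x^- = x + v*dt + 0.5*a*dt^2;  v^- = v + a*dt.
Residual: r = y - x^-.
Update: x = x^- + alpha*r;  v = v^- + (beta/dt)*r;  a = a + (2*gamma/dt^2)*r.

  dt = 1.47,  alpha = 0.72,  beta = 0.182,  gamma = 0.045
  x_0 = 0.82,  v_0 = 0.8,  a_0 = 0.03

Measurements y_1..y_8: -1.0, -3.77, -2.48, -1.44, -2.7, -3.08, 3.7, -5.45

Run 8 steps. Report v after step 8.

v_post = -0.4410

step 1: x_pred=2.0284  r=-3.0284  x^+=-0.1520  v^+=0.4692  a^+=-0.0961
step 2: x_pred=0.4337  r=-4.2037  x^+=-2.5930  v^+=-0.1926  a^+=-0.2712
step 3: x_pred=-3.1691  r=0.6891  x^+=-2.6730  v^+=-0.5060  a^+=-0.2425
step 4: x_pred=-3.6788  r=2.2388  x^+=-2.0669  v^+=-0.5853  a^+=-0.1493
step 5: x_pred=-3.0885  r=0.3885  x^+=-2.8088  v^+=-0.7566  a^+=-0.1331
step 6: x_pred=-4.0648  r=0.9848  x^+=-3.3557  v^+=-0.8303  a^+=-0.0921
step 7: x_pred=-4.6758  r=8.3758  x^+=1.3548  v^+=0.0713  a^+=0.2568
step 8: x_pred=1.7371  r=-7.1871  x^+=-3.4376  v^+=-0.4410  a^+=-0.0426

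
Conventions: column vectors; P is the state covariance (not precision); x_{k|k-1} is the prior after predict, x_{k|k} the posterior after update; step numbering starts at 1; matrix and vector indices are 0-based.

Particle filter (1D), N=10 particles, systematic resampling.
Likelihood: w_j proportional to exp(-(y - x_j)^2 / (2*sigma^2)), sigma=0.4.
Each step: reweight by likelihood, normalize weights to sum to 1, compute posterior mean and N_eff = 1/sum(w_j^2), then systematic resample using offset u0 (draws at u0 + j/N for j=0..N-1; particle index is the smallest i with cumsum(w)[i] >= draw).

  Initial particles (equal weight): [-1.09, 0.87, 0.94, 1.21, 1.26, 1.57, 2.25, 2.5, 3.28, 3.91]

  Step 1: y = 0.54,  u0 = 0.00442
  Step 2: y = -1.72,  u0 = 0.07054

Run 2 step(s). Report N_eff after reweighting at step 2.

step 1: w=[0.0001, 0.3956, 0.3372, 0.1367, 0.1100, 0.0202, 0.0001, 0.0000, 0.0000, 0.0000]  mean=0.9970  Neff=3.3173  idx=[1, 1, 1, 1, 2, 2, 2, 2, 3, 4]
step 2: w=[0.1897, 0.1897, 0.1897, 0.1897, 0.0601, 0.0601, 0.0601, 0.0601, 0.0005, 0.0002]  mean=0.8871  Neff=6.3147  idx=[0, 0, 1, 1, 2, 3, 3, 4, 5, 7]

N_eff = 6.3147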